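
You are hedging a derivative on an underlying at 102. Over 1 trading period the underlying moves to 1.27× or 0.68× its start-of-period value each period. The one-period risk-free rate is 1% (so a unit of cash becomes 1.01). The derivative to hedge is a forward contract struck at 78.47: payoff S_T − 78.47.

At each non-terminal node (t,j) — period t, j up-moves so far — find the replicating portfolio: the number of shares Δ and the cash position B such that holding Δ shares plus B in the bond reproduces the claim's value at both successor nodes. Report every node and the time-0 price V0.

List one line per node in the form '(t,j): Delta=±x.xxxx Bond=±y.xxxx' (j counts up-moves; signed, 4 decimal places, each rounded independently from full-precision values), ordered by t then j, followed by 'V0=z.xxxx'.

The replicating-portfolio and risk-neutral prices coincide; use p* = (1.01−0.68)/(1.27−0.68) = 0.5593 for the latter.
Terminal payoffs: V(1,0)=-9.1100, V(1,1)=51.0700
Node (0,0) S=102.0000: V=(p*·51.0700+(1−p*)·-9.1100)/1.01=24.3069; Δ=(51.0700−-9.1100)/(129.5400−69.3600)=1.0000; B=V−Δ·S=-77.6931
The time-0 hedge costs 24.3069, which is the no-arbitrage price.

(0,0): Delta=1.0000 Bond=-77.6931
V0=24.3069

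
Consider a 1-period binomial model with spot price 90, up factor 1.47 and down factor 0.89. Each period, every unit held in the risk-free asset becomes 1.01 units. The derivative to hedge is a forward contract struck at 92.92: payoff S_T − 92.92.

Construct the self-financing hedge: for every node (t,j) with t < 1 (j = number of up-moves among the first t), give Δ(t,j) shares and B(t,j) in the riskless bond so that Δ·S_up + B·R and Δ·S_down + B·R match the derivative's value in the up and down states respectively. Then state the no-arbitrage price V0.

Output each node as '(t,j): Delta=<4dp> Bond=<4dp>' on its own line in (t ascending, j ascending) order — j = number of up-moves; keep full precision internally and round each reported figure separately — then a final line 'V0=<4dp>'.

The replicating-portfolio and risk-neutral prices coincide; use p* = (1.01−0.89)/(1.47−0.89) = 0.2069 for the latter.
Payoff layer (t=1): V(1,0)=-12.8200, V(1,1)=39.3800
(0,0): S=90.0000. Δ = (V_up−V_dn)/(S_up−S_dn) = (39.3800−-12.8200)/(132.3000−80.1000) = 1.0000. V = [p*·39.3800 + (1−p*)·-12.8200]/1.01 = -2.0000. B = V − Δ·S = -92.0000.
The time-0 hedge costs -2.0000, which is the no-arbitrage price.

(0,0): Delta=1.0000 Bond=-92.0000
V0=-2.0000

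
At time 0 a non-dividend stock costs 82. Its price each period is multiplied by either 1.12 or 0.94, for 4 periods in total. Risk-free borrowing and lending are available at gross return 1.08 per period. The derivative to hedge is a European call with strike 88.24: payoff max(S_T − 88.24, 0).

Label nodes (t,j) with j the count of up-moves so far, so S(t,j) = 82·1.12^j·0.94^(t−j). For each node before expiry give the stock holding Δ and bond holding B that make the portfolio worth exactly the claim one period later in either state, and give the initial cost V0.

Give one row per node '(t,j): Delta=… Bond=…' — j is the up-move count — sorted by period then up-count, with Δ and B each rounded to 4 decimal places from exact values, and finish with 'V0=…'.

(0,0): Delta=0.9187 Bond=-57.8449
(1,0): Delta=0.7071 Bond=-46.1690
(1,1): Delta=0.9694 Bond=-67.1307
(2,0): Delta=0.1462 Bond=-9.2204
(2,1): Delta=0.8416 Bond=-61.4745
(2,2): Delta=1.0000 Bond=-75.6516
(3,0): Delta=0.0000 Bond=0.0000
(3,1): Delta=0.1813 Bond=-12.8032
(3,2): Delta=1.0000 Bond=-81.7037
(3,3): Delta=1.0000 Bond=-81.7037
V0=17.4845

The replicating-portfolio and risk-neutral prices coincide; use p* = (1.08−0.94)/(1.12−0.94) = 0.7778 for the latter.
Terminal payoffs: V(4,0)=0.0000, V(4,1)=0.0000, V(4,2)=2.6478, V(4,3)=20.0519, V(4,4)=40.7886
(3,0): S=68.1079. Δ = (V_up−V_dn)/(S_up−S_dn) = (0.0000−0.0000)/(76.2808−64.0214) = 0.0000. V = [p*·0.0000 + (1−p*)·0.0000]/1.08 = 0.0000. B = V − Δ·S = 0.0000.
(3,1): S=81.1498. Δ = (V_up−V_dn)/(S_up−S_dn) = (2.6478−0.0000)/(90.8878−76.2808) = 0.1813. V = [p*·2.6478 + (1−p*)·0.0000]/1.08 = 1.9069. B = V − Δ·S = -12.8032.
(3,2): S=96.6892. Δ = (V_up−V_dn)/(S_up−S_dn) = (20.0519−2.6478)/(108.2919−90.8878) = 1.0000. V = [p*·20.0519 + (1−p*)·2.6478]/1.08 = 14.9854. B = V − Δ·S = -81.7037.
(3,3): S=115.2041. Δ = (V_up−V_dn)/(S_up−S_dn) = (40.7886−20.0519)/(129.0286−108.2919) = 1.0000. V = [p*·40.7886 + (1−p*)·20.0519]/1.08 = 33.5004. B = V − Δ·S = -81.7037.
(2,0): S=72.4552. Δ = (V_up−V_dn)/(S_up−S_dn) = (1.9069−0.0000)/(81.1498−68.1079) = 0.1462. V = [p*·1.9069 + (1−p*)·0.0000]/1.08 = 1.3732. B = V − Δ·S = -9.2204.
(2,1): S=86.3296. Δ = (V_up−V_dn)/(S_up−S_dn) = (14.9854−1.9069)/(96.6892−81.1498) = 0.8416. V = [p*·14.9854 + (1−p*)·1.9069]/1.08 = 11.1843. B = V − Δ·S = -61.4745.
(2,2): S=102.8608. Δ = (V_up−V_dn)/(S_up−S_dn) = (33.5004−14.9854)/(115.2041−96.6892) = 1.0000. V = [p*·33.5004 + (1−p*)·14.9854]/1.08 = 27.2092. B = V − Δ·S = -75.6516.
(1,0): S=77.0800. Δ = (V_up−V_dn)/(S_up−S_dn) = (11.1843−1.3732)/(86.3296−72.4552) = 0.7071. V = [p*·11.1843 + (1−p*)·1.3732]/1.08 = 8.3371. B = V − Δ·S = -46.1690.
(1,1): S=91.8400. Δ = (V_up−V_dn)/(S_up−S_dn) = (27.2092−11.1843)/(102.8608−86.3296) = 0.9694. V = [p*·27.2092 + (1−p*)·11.1843]/1.08 = 21.8964. B = V − Δ·S = -67.1307.
(0,0): S=82.0000. Δ = (V_up−V_dn)/(S_up−S_dn) = (21.8964−8.3371)/(91.8400−77.0800) = 0.9187. V = [p*·21.8964 + (1−p*)·8.3371]/1.08 = 17.4845. B = V − Δ·S = -57.8449.
Self-financing check: at every node Δ·S+B equals the discounted successor values.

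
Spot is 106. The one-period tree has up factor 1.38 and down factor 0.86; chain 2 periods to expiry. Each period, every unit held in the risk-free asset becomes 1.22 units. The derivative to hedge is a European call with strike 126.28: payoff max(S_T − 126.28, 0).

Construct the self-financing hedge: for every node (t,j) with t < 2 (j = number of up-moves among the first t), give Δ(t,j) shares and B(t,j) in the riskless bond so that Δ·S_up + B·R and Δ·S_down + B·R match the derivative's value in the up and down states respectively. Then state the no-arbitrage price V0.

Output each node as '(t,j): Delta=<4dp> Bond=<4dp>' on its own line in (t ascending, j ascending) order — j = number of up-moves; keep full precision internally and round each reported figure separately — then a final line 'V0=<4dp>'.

(0,0): Delta=0.7782 Bond=-58.1458
(1,0): Delta=0.0000 Bond=0.0000
(1,1): Delta=0.9937 Bond=-102.4658
V0=24.3401

The replicating-portfolio and risk-neutral prices coincide; use p* = (1.22−0.86)/(1.38−0.86) = 0.6923 for the latter.
Payoff layer (t=2): V(2,0)=0.0000, V(2,1)=0.0000, V(2,2)=75.5864
  t=1,j=0: stock 91.1600 → up 125.8008 (V=0.0000), down 78.3976 (V=0.0000). Price 0.0000; hedge Δ=0.0000, bond B=0.0000.
  t=1,j=1: stock 146.2800 → up 201.8664 (V=75.5864), down 125.8008 (V=0.0000). Price 42.8927; hedge Δ=0.9937, bond B=-102.4658.
  t=0,j=0: stock 106.0000 → up 146.2800 (V=42.8927), down 91.1600 (V=0.0000). Price 24.3401; hedge Δ=0.7782, bond B=-58.1458.
Self-financing check: at every node Δ·S+B equals the discounted successor values.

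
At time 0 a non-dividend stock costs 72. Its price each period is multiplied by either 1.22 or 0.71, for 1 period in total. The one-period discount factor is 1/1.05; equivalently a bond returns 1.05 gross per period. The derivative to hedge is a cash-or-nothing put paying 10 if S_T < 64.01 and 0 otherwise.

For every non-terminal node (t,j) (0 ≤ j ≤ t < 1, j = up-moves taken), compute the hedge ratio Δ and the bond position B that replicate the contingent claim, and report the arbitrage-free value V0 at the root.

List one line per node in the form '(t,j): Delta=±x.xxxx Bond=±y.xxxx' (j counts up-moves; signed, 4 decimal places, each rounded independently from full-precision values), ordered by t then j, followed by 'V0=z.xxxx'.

(0,0): Delta=-0.2723 Bond=22.7824
V0=3.1746

Since d<R<u, set p* = (R−d)/(u−d) = 0.6667; price each node as the discounted p*-expectation of its children.
Terminal values V(1,·): V(1,0)=10.0000, V(1,1)=0.0000
(0,0): S=72.0000. Δ = (V_up−V_dn)/(S_up−S_dn) = (0.0000−10.0000)/(87.8400−51.1200) = -0.2723. V = [p*·0.0000 + (1−p*)·10.0000]/1.05 = 3.1746. B = V − Δ·S = 22.7824.
The time-0 hedge costs 3.1746, which is the no-arbitrage price.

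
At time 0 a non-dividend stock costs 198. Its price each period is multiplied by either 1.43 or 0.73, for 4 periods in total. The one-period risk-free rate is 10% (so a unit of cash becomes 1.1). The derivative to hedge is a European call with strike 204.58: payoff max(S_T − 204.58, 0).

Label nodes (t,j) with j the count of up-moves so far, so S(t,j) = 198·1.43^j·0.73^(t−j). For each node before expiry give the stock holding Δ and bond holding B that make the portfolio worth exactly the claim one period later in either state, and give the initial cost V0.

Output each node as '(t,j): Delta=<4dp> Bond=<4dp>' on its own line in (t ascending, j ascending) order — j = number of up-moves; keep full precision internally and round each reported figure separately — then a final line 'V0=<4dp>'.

(0,0): Delta=0.7890 Bond=-78.6553
(1,0): Delta=0.5177 Bond=-47.3109
(1,1): Delta=0.9125 Bond=-121.4919
(2,0): Delta=0.0728 Bond=-5.0959
(2,1): Delta=0.7203 Bond=-93.9128
(2,2): Delta=1.0000 Bond=-169.0744
(3,0): Delta=0.0000 Bond=0.0000
(3,1): Delta=0.1059 Bond=-10.6049
(3,2): Delta=1.0000 Bond=-185.9818
(3,3): Delta=1.0000 Bond=-185.9818
V0=77.5618

Since d<R<u, set p* = (R−d)/(u−d) = 0.5286; price each node as the discounted p*-expectation of its children.
Payoff layer (t=4): V(4,0)=0.0000, V(4,1)=0.0000, V(4,2)=11.1860, V(4,3)=218.0849, V(4,4)=623.3800
Node (3,0) S=77.0254: V=(p*·0.0000+(1−p*)·0.0000)/1.1=0.0000; Δ=(0.0000−0.0000)/(110.1463−56.2285)=0.0000; B=V−Δ·S=0.0000
Node (3,1) S=150.8853: V=(p*·11.1860+(1−p*)·0.0000)/1.1=5.3751; Δ=(11.1860−0.0000)/(215.7660−110.1463)=0.1059; B=V−Δ·S=-10.6049
Node (3,2) S=295.5698: V=(p*·218.0849+(1−p*)·11.1860)/1.1=109.5880; Δ=(218.0849−11.1860)/(422.6649−215.7660)=1.0000; B=V−Δ·S=-185.9818
Node (3,3) S=578.9930: V=(p*·623.3800+(1−p*)·218.0849)/1.1=393.0112; Δ=(623.3800−218.0849)/(827.9600−422.6649)=1.0000; B=V−Δ·S=-185.9818
Node (2,0) S=105.5142: V=(p*·5.3751+(1−p*)·0.0000)/1.1=2.5828; Δ=(5.3751−0.0000)/(150.8853−77.0254)=0.0728; B=V−Δ·S=-5.0959
Node (2,1) S=206.6922: V=(p*·109.5880+(1−p*)·5.3751)/1.1=54.9628; Δ=(109.5880−5.3751)/(295.5698−150.8853)=0.7203; B=V−Δ·S=-93.9128
Node (2,2) S=404.8902: V=(p*·393.0112+(1−p*)·109.5880)/1.1=235.8158; Δ=(393.0112−109.5880)/(578.9930−295.5698)=1.0000; B=V−Δ·S=-169.0744
Node (1,0) S=144.5400: V=(p*·54.9628+(1−p*)·2.5828)/1.1=27.5176; Δ=(54.9628−2.5828)/(206.6922−105.5142)=0.5177; B=V−Δ·S=-47.3109
Node (1,1) S=283.1400: V=(p*·235.8158+(1−p*)·54.9628)/1.1=136.8696; Δ=(235.8158−54.9628)/(404.8902−206.6922)=0.9125; B=V−Δ·S=-121.4919
Node (0,0) S=198.0000: V=(p*·136.8696+(1−p*)·27.5176)/1.1=77.5618; Δ=(136.8696−27.5176)/(283.1400−144.5400)=0.7890; B=V−Δ·S=-78.6553
Each (Δ,B) replicates both successor values, so the strategy is self-financing and V0 is arbitrage-free.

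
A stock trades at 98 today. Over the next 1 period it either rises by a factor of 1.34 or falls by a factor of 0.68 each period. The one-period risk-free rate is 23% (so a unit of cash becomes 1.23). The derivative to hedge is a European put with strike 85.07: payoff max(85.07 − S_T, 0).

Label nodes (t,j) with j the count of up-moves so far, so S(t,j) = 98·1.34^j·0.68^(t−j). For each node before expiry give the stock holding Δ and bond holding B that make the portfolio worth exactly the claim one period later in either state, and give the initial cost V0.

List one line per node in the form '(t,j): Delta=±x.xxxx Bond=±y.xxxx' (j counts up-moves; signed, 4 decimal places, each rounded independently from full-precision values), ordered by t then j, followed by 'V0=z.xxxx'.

No-arbitrage ⇒ martingale measure with p* = (R−d)/(u−d) = 0.8333.
Terminal payoffs: V(1,0)=18.4300, V(1,1)=0.0000
(0,0): S=98.0000. Δ = (V_up−V_dn)/(S_up−S_dn) = (0.0000−18.4300)/(131.3200−66.6400) = -0.2849. V = [p*·0.0000 + (1−p*)·18.4300]/1.23 = 2.4973. B = V − Δ·S = 30.4215.
Root portfolio cost Δ·98+B reproduces V0=2.4973.

(0,0): Delta=-0.2849 Bond=30.4215
V0=2.4973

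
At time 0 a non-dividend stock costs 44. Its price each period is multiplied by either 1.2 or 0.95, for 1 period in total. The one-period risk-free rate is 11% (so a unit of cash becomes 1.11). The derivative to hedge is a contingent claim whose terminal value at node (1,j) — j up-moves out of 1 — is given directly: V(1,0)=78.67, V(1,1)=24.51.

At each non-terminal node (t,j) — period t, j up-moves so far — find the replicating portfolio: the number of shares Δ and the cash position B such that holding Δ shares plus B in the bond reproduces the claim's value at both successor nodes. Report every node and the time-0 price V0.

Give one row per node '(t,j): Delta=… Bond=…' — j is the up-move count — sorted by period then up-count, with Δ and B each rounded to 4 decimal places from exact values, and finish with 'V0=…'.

(0,0): Delta=-4.9236 Bond=256.2865
V0=39.6465

The replicating-portfolio and risk-neutral prices coincide; use p* = (1.11−0.95)/(1.2−0.95) = 0.6400 for the latter.
Terminal payoffs: V(1,0)=78.6700, V(1,1)=24.5100
Node (0,0) S=44.0000: V=(p*·24.5100+(1−p*)·78.6700)/1.11=39.6465; Δ=(24.5100−78.6700)/(52.8000−41.8000)=-4.9236; B=V−Δ·S=256.2865
Self-financing check: at every node Δ·S+B equals the discounted successor values.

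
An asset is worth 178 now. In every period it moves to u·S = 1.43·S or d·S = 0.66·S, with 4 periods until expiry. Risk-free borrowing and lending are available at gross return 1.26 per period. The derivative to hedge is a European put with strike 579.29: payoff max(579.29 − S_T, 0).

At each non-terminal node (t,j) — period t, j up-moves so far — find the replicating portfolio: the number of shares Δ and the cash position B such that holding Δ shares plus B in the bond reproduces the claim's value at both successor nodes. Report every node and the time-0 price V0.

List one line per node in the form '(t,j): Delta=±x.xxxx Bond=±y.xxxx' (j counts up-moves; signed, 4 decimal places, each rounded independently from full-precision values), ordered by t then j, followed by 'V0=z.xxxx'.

(0,0): Delta=-0.7152 Bond=203.2794
(1,0): Delta=-1.0000 Bond=289.5906
(1,1): Delta=-0.6780 Bond=246.6522
(2,0): Delta=-1.0000 Bond=364.8841
(2,1): Delta=-1.0000 Bond=364.8841
(2,2): Delta=-0.6358 Bond=295.4527
(3,0): Delta=-1.0000 Bond=459.7540
(3,1): Delta=-1.0000 Bond=459.7540
(3,2): Delta=-1.0000 Bond=459.7540
(3,3): Delta=-0.5882 Bond=347.4835
V0=75.9741

Under the risk-neutral measure, an up-move has probability p* = (R−d)/(u−d) = 0.7792 and values discount at R = 1.26.
Terminal payoffs: V(4,0)=545.5150, V(4,1)=506.1108, V(4,2)=420.7350, V(4,3)=235.7542, V(4,4)=0.0000
Node (3,0) S=51.1743: V=(p*·506.1108+(1−p*)·545.5150)/1.26=408.5797; Δ=(506.1108−545.5150)/(73.1792−33.7750)=-1.0000; B=V−Δ·S=459.7540
Node (3,1) S=110.8776: V=(p*·420.7350+(1−p*)·506.1108)/1.26=348.8763; Δ=(420.7350−506.1108)/(158.5550−73.1792)=-1.0000; B=V−Δ·S=459.7540
Node (3,2) S=240.2349: V=(p*·235.7542+(1−p*)·420.7350)/1.26=219.5191; Δ=(235.7542−420.7350)/(343.5358−158.5550)=-1.0000; B=V−Δ·S=459.7540
Node (3,3) S=520.5088: V=(p*·0.0000+(1−p*)·235.7542)/1.26=41.3092; Δ=(0.0000−235.7542)/(744.3276−343.5358)=-0.5882; B=V−Δ·S=347.4835
Node (2,0) S=77.5368: V=(p*·348.8763+(1−p*)·408.5797)/1.26=287.3473; Δ=(348.8763−408.5797)/(110.8776−51.1743)=-1.0000; B=V−Δ·S=364.8841
Node (2,1) S=167.9964: V=(p*·219.5191+(1−p*)·348.8763)/1.26=196.8877; Δ=(219.5191−348.8763)/(240.2349−110.8776)=-1.0000; B=V−Δ·S=364.8841
Node (2,2) S=363.9922: V=(p*·41.3092+(1−p*)·219.5191)/1.26=64.0113; Δ=(41.3092−219.5191)/(520.5088−240.2349)=-0.6358; B=V−Δ·S=295.4527
Node (1,0) S=117.4800: V=(p*·196.8877+(1−p*)·287.3473)/1.26=172.1106; Δ=(196.8877−287.3473)/(167.9964−77.5368)=-1.0000; B=V−Δ·S=289.5906
Node (1,1) S=254.5400: V=(p*·64.0113+(1−p*)·196.8877)/1.26=74.0854; Δ=(64.0113−196.8877)/(363.9922−167.9964)=-0.6780; B=V−Δ·S=246.6522
Node (0,0) S=178.0000: V=(p*·74.0854+(1−p*)·172.1106)/1.26=75.9741; Δ=(74.0854−172.1106)/(254.5400−117.4800)=-0.7152; B=V−Δ·S=203.2794
Root portfolio cost Δ·178+B reproduces V0=75.9741.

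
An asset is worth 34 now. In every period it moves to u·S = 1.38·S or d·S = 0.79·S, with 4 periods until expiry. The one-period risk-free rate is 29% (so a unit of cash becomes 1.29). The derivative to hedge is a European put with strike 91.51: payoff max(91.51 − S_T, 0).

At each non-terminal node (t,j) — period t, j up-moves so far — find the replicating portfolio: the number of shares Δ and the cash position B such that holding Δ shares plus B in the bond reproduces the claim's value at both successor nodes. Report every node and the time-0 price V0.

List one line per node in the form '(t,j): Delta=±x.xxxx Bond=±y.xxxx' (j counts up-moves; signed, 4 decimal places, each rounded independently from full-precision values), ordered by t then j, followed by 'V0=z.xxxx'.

(0,0): Delta=-0.5506 Bond=23.6872
(1,0): Delta=-1.0000 Bond=42.6284
(1,1): Delta=-0.5043 Bond=28.3836
(2,0): Delta=-1.0000 Bond=54.9907
(2,1): Delta=-1.0000 Bond=54.9907
(2,2): Delta=-0.4532 Bond=33.3072
(3,0): Delta=-1.0000 Bond=70.9380
(3,1): Delta=-1.0000 Bond=70.9380
(3,2): Delta=-1.0000 Bond=70.9380
(3,3): Delta=-0.3968 Bond=37.9314
V0=4.9681

Under the risk-neutral measure, an up-move has probability p* = (R−d)/(u−d) = 0.8475 and values discount at R = 1.29.
Payoff layer (t=4): V(4,0)=78.2670, V(4,1)=68.3766, V(4,2)=51.0998, V(4,3)=20.9200, V(4,4)=0.0000
(3,0): S=16.7633. Δ = (V_up−V_dn)/(S_up−S_dn) = (68.3766−78.2670)/(23.1334−13.2430) = -1.0000. V = [p*·68.3766 + (1−p*)·78.2670]/1.29 = 54.1747. B = V − Δ·S = 70.9380.
(3,1): S=29.2828. Δ = (V_up−V_dn)/(S_up−S_dn) = (51.0998−68.3766)/(40.4102−23.1334) = -1.0000. V = [p*·51.0998 + (1−p*)·68.3766]/1.29 = 41.6552. B = V − Δ·S = 70.9380.
(3,2): S=51.1522. Δ = (V_up−V_dn)/(S_up−S_dn) = (20.9200−51.0998)/(70.5900−40.4102) = -1.0000. V = [p*·20.9200 + (1−p*)·51.0998]/1.29 = 19.7858. B = V − Δ·S = 70.9380.
(3,3): S=89.3544. Δ = (V_up−V_dn)/(S_up−S_dn) = (0.0000−20.9200)/(123.3091−70.5900) = -0.3968. V = [p*·0.0000 + (1−p*)·20.9200]/1.29 = 2.4738. B = V − Δ·S = 37.9314.
(2,0): S=21.2194. Δ = (V_up−V_dn)/(S_up−S_dn) = (41.6552−54.1747)/(29.2828−16.7633) = -1.0000. V = [p*·41.6552 + (1−p*)·54.1747]/1.29 = 33.7713. B = V − Δ·S = 54.9907.
(2,1): S=37.0668. Δ = (V_up−V_dn)/(S_up−S_dn) = (19.7858−41.6552)/(51.1522−29.2828) = -1.0000. V = [p*·19.7858 + (1−p*)·41.6552]/1.29 = 17.9239. B = V − Δ·S = 54.9907.
(2,2): S=64.7496. Δ = (V_up−V_dn)/(S_up−S_dn) = (2.4738−19.7858)/(89.3544−51.1522) = -0.4532. V = [p*·2.4738 + (1−p*)·19.7858]/1.29 = 3.9648. B = V − Δ·S = 33.3072.
(1,0): S=26.8600. Δ = (V_up−V_dn)/(S_up−S_dn) = (17.9239−33.7713)/(37.0668−21.2194) = -1.0000. V = [p*·17.9239 + (1−p*)·33.7713]/1.29 = 15.7684. B = V − Δ·S = 42.6284.
(1,1): S=46.9200. Δ = (V_up−V_dn)/(S_up−S_dn) = (3.9648−17.9239)/(64.7496−37.0668) = -0.5043. V = [p*·3.9648 + (1−p*)·17.9239]/1.29 = 4.7242. B = V − Δ·S = 28.3836.
(0,0): S=34.0000. Δ = (V_up−V_dn)/(S_up−S_dn) = (4.7242−15.7684)/(46.9200−26.8600) = -0.5506. V = [p*·4.7242 + (1−p*)·15.7684]/1.29 = 4.9681. B = V − Δ·S = 23.6872.
The time-0 hedge costs 4.9681, which is the no-arbitrage price.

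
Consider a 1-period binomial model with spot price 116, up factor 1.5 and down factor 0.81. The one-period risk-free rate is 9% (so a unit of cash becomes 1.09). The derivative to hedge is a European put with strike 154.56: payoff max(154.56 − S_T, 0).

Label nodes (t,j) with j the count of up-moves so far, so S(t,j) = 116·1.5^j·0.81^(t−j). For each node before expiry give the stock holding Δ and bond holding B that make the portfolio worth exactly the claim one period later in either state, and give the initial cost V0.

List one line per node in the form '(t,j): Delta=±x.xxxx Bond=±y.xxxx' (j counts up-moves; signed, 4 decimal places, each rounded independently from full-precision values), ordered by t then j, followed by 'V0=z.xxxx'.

(0,0): Delta=-0.7571 Bond=120.8616
V0=33.0355

Risk-neutral probability p* = (R−d)/(u−d) = (1.09−0.81)/(1.5−0.81) = 0.4058.
At expiry t=1: V(1,0)=60.6000, V(1,1)=0.0000
  t=0,j=0: stock 116.0000 → up 174.0000 (V=0.0000), down 93.9600 (V=60.6000). Price 33.0355; hedge Δ=-0.7571, bond B=120.8616.
Root portfolio cost Δ·116+B reproduces V0=33.0355.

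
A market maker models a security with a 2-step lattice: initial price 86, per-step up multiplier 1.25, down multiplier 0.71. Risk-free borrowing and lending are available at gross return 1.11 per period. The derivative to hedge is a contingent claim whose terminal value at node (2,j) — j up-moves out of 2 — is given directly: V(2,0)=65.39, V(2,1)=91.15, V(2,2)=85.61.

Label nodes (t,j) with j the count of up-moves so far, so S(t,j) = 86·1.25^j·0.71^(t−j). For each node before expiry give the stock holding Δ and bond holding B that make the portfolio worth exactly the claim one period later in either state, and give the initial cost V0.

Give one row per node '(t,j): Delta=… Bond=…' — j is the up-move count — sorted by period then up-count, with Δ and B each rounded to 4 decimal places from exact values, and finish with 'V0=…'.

No-arbitrage ⇒ martingale measure with p* = (R−d)/(u−d) = 0.7407.
Terminal payoffs: V(2,0)=65.3900, V(2,1)=91.1500, V(2,2)=85.6100
(1,0): S=61.0600. Δ = (V_up−V_dn)/(S_up−S_dn) = (91.1500−65.3900)/(76.3250−43.3526) = 0.7813. V = [p*·91.1500 + (1−p*)·65.3900]/1.11 = 76.1004. B = V − Δ·S = 28.3967.
(1,1): S=107.5000. Δ = (V_up−V_dn)/(S_up−S_dn) = (85.6100−91.1500)/(134.3750−76.3250) = -0.0954. V = [p*·85.6100 + (1−p*)·91.1500]/1.11 = 78.4201. B = V − Δ·S = 88.6793.
(0,0): S=86.0000. Δ = (V_up−V_dn)/(S_up−S_dn) = (78.4201−76.1004)/(107.5000−61.0600) = 0.0499. V = [p*·78.4201 + (1−p*)·76.1004]/1.11 = 70.1069. B = V − Δ·S = 65.8113.
Self-financing check: at every node Δ·S+B equals the discounted successor values.

(0,0): Delta=0.0499 Bond=65.8113
(1,0): Delta=0.7813 Bond=28.3967
(1,1): Delta=-0.0954 Bond=88.6793
V0=70.1069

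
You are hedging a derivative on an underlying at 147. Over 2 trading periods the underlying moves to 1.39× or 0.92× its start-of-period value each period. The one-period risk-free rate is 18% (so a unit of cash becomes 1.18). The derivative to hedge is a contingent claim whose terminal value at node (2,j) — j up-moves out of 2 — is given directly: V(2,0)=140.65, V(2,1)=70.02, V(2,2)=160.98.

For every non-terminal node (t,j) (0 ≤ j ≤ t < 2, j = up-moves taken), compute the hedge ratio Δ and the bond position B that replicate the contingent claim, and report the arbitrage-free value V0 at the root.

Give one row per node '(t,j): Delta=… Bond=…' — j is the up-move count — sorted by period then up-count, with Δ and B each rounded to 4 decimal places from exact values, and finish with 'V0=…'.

(0,0): Delta=0.2301 Bond=46.5785
(1,0): Delta=-1.1112 Bond=236.3597
(1,1): Delta=0.9472 Bond=-91.5503
V0=80.4051

Since d<R<u, set p* = (R−d)/(u−d) = 0.5532; price each node as the discounted p*-expectation of its children.
Terminal payoffs: V(2,0)=140.6500, V(2,1)=70.0200, V(2,2)=160.9800
(1,0): S=135.2400. Δ = (V_up−V_dn)/(S_up−S_dn) = (70.0200−140.6500)/(187.9836−124.4208) = -1.1112. V = [p*·70.0200 + (1−p*)·140.6500]/1.18 = 86.0831. B = V − Δ·S = 236.3597.
(1,1): S=204.3300. Δ = (V_up−V_dn)/(S_up−S_dn) = (160.9800−70.0200)/(284.0187−187.9836) = 0.9472. V = [p*·160.9800 + (1−p*)·70.0200]/1.18 = 101.9816. B = V − Δ·S = -91.5503.
(0,0): S=147.0000. Δ = (V_up−V_dn)/(S_up−S_dn) = (101.9816−86.0831)/(204.3300−135.2400) = 0.2301. V = [p*·101.9816 + (1−p*)·86.0831]/1.18 = 80.4051. B = V − Δ·S = 46.5785.
The time-0 hedge costs 80.4051, which is the no-arbitrage price.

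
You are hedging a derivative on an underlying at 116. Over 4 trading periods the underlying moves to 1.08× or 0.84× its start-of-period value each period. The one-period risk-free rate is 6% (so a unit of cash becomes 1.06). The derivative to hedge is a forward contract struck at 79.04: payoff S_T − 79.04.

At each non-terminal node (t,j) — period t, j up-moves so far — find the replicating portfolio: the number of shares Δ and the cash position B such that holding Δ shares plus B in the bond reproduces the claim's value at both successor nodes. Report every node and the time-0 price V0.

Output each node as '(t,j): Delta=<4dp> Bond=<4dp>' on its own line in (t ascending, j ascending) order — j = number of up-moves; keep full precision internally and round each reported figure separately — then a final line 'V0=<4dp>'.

Since d<R<u, set p* = (R−d)/(u−d) = 0.9167; price each node as the discounted p*-expectation of its children.
Terminal values V(4,·): V(4,0)=-21.2869, V(4,1)=-4.7860, V(4,2)=16.4294, V(4,3)=43.7063, V(4,4)=78.7767
(3,0): S=68.7537. Δ = (V_up−V_dn)/(S_up−S_dn) = (-4.7860−-21.2869)/(74.2540−57.7531) = 1.0000. V = [p*·-4.7860 + (1−p*)·-21.2869]/1.06 = -5.8124. B = V − Δ·S = -74.5660.
(3,1): S=88.3976. Δ = (V_up−V_dn)/(S_up−S_dn) = (16.4294−-4.7860)/(95.4694−74.2540) = 1.0000. V = [p*·16.4294 + (1−p*)·-4.7860]/1.06 = 13.8315. B = V − Δ·S = -74.5660.
(3,2): S=113.6540. Δ = (V_up−V_dn)/(S_up−S_dn) = (43.7063−16.4294)/(122.7463−95.4694) = 1.0000. V = [p*·43.7063 + (1−p*)·16.4294]/1.06 = 39.0880. B = V − Δ·S = -74.5660.
(3,3): S=146.1266. Δ = (V_up−V_dn)/(S_up−S_dn) = (78.7767−43.7063)/(157.8167−122.7463) = 1.0000. V = [p*·78.7767 + (1−p*)·43.7063]/1.06 = 71.5606. B = V − Δ·S = -74.5660.
(2,0): S=81.8496. Δ = (V_up−V_dn)/(S_up−S_dn) = (13.8315−-5.8124)/(88.3976−68.7537) = 1.0000. V = [p*·13.8315 + (1−p*)·-5.8124]/1.06 = 11.5043. B = V − Δ·S = -70.3453.
(2,1): S=105.2352. Δ = (V_up−V_dn)/(S_up−S_dn) = (39.0880−13.8315)/(113.6540−88.3976) = 1.0000. V = [p*·39.0880 + (1−p*)·13.8315]/1.06 = 34.8899. B = V − Δ·S = -70.3453.
(2,2): S=135.3024. Δ = (V_up−V_dn)/(S_up−S_dn) = (71.5606−39.0880)/(146.1266−113.6540) = 1.0000. V = [p*·71.5606 + (1−p*)·39.0880]/1.06 = 64.9571. B = V − Δ·S = -70.3453.
(1,0): S=97.4400. Δ = (V_up−V_dn)/(S_up−S_dn) = (34.8899−11.5043)/(105.2352−81.8496) = 1.0000. V = [p*·34.8899 + (1−p*)·11.5043]/1.06 = 31.0765. B = V − Δ·S = -66.3635.
(1,1): S=125.2800. Δ = (V_up−V_dn)/(S_up−S_dn) = (64.9571−34.8899)/(135.3024−105.2352) = 1.0000. V = [p*·64.9571 + (1−p*)·34.8899]/1.06 = 58.9165. B = V − Δ·S = -66.3635.
(0,0): S=116.0000. Δ = (V_up−V_dn)/(S_up−S_dn) = (58.9165−31.0765)/(125.2800−97.4400) = 1.0000. V = [p*·58.9165 + (1−p*)·31.0765]/1.06 = 53.3929. B = V − Δ·S = -62.6071.
Each (Δ,B) replicates both successor values, so the strategy is self-financing and V0 is arbitrage-free.

(0,0): Delta=1.0000 Bond=-62.6071
(1,0): Delta=1.0000 Bond=-66.3635
(1,1): Delta=1.0000 Bond=-66.3635
(2,0): Delta=1.0000 Bond=-70.3453
(2,1): Delta=1.0000 Bond=-70.3453
(2,2): Delta=1.0000 Bond=-70.3453
(3,0): Delta=1.0000 Bond=-74.5660
(3,1): Delta=1.0000 Bond=-74.5660
(3,2): Delta=1.0000 Bond=-74.5660
(3,3): Delta=1.0000 Bond=-74.5660
V0=53.3929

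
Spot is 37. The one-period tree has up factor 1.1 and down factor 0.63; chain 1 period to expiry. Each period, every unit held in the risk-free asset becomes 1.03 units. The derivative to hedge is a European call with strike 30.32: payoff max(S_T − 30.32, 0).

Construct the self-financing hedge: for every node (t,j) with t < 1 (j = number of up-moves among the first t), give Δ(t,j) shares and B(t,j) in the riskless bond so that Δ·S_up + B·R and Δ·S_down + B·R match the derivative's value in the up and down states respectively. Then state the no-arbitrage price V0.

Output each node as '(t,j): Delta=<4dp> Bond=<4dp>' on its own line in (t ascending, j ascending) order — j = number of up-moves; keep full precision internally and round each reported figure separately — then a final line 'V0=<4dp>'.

(0,0): Delta=0.5969 Bond=-13.5084
V0=8.5767

No-arbitrage ⇒ martingale measure with p* = (R−d)/(u−d) = 0.8511.
Terminal payoffs: V(1,0)=0.0000, V(1,1)=10.3800
(0,0): S=37.0000. Δ = (V_up−V_dn)/(S_up−S_dn) = (10.3800−0.0000)/(40.7000−23.3100) = 0.5969. V = [p*·10.3800 + (1−p*)·0.0000]/1.03 = 8.5767. B = V − Δ·S = -13.5084.
Check: Δ(0,0)·S0 + B(0,0) = 8.5767 = V0.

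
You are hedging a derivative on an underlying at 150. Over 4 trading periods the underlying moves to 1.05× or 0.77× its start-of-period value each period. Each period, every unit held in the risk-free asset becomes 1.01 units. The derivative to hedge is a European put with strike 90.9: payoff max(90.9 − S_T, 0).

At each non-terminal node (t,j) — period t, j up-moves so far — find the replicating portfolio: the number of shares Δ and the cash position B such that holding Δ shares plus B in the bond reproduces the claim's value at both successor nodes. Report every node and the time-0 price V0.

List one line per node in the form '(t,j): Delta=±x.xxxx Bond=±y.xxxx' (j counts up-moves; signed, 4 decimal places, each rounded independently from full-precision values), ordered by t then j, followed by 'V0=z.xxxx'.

(0,0): Delta=-0.0243 Bond=3.8471
(1,0): Delta=-0.1529 Bond=18.7328
(1,1): Delta=-0.0086 Bond=1.4110
(2,0): Delta=-0.7563 Bond=72.5855
(2,1): Delta=-0.0791 Bond=9.9759
(2,2): Delta=0.0000 Bond=0.0000
(3,0): Delta=-1.0000 Bond=90.0000
(3,1): Delta=-0.7265 Bond=70.5299
(3,2): Delta=0.0000 Bond=0.0000
(3,3): Delta=0.0000 Bond=0.0000
V0=0.1977

The replicating-portfolio and risk-neutral prices coincide; use p* = (1.01−0.77)/(1.05−0.77) = 0.8571 for the latter.
Payoff layer (t=4): V(4,0)=38.1704, V(4,1)=18.9961, V(4,2)=0.0000, V(4,3)=0.0000, V(4,4)=0.0000
Node (3,0) S=68.4800: V=(p*·18.9961+(1−p*)·38.1704)/1.01=21.5201; Δ=(18.9961−38.1704)/(71.9039−52.7296)=-1.0000; B=V−Δ·S=90.0000
Node (3,1) S=93.3817: V=(p*·0.0000+(1−p*)·18.9961)/1.01=2.6869; Δ=(0.0000−18.9961)/(98.0508−71.9039)=-0.7265; B=V−Δ·S=70.5299
Node (3,2) S=127.3388: V=(p*·0.0000+(1−p*)·0.0000)/1.01=0.0000; Δ=(0.0000−0.0000)/(133.7057−98.0508)=0.0000; B=V−Δ·S=0.0000
Node (3,3) S=173.6438: V=(p*·0.0000+(1−p*)·0.0000)/1.01=0.0000; Δ=(0.0000−0.0000)/(182.3259−133.7057)=0.0000; B=V−Δ·S=0.0000
Node (2,0) S=88.9350: V=(p*·2.6869+(1−p*)·21.5201)/1.01=5.3241; Δ=(2.6869−21.5201)/(93.3818−68.4800)=-0.7563; B=V−Δ·S=72.5855
Node (2,1) S=121.2750: V=(p*·0.0000+(1−p*)·2.6869)/1.01=0.3800; Δ=(0.0000−2.6869)/(127.3388−93.3818)=-0.0791; B=V−Δ·S=9.9759
Node (2,2) S=165.3750: V=(p*·0.0000+(1−p*)·0.0000)/1.01=0.0000; Δ=(0.0000−0.0000)/(173.6438−127.3388)=0.0000; B=V−Δ·S=0.0000
Node (1,0) S=115.5000: V=(p*·0.3800+(1−p*)·5.3241)/1.01=1.0756; Δ=(0.3800−5.3241)/(121.2750−88.9350)=-0.1529; B=V−Δ·S=18.7328
Node (1,1) S=157.5000: V=(p*·0.0000+(1−p*)·0.3800)/1.01=0.0538; Δ=(0.0000−0.3800)/(165.3750−121.2750)=-0.0086; B=V−Δ·S=1.4110
Node (0,0) S=150.0000: V=(p*·0.0538+(1−p*)·1.0756)/1.01=0.1977; Δ=(0.0538−1.0756)/(157.5000−115.5000)=-0.0243; B=V−Δ·S=3.8471
Root portfolio cost Δ·150+B reproduces V0=0.1977.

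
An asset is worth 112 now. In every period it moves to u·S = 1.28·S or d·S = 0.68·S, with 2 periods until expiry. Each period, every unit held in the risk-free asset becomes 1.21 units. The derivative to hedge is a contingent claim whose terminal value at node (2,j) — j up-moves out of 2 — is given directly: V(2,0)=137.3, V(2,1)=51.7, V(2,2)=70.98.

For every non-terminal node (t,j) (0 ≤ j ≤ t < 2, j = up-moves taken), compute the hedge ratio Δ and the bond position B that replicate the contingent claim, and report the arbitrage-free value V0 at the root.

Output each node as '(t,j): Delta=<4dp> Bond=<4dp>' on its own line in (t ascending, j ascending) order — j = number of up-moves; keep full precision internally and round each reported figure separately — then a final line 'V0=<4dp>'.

No-arbitrage ⇒ martingale measure with p* = (R−d)/(u−d) = 0.8833.
Terminal values V(2,·): V(2,0)=137.3000, V(2,1)=51.7000, V(2,2)=70.9800
(1,0): S=76.1600. Δ = (V_up−V_dn)/(S_up−S_dn) = (51.7000−137.3000)/(97.4848−51.7888) = -1.8732. V = [p*·51.7000 + (1−p*)·137.3000]/1.21 = 50.9807. B = V − Δ·S = 193.6474.
(1,1): S=143.3600. Δ = (V_up−V_dn)/(S_up−S_dn) = (70.9800−51.7000)/(183.5008−97.4848) = 0.2241. V = [p*·70.9800 + (1−p*)·51.7000]/1.21 = 56.8022. B = V − Δ·S = 24.6689.
(0,0): S=112.0000. Δ = (V_up−V_dn)/(S_up−S_dn) = (56.8022−50.9807)/(143.3600−76.1600) = 0.0866. V = [p*·56.8022 + (1−p*)·50.9807]/1.21 = 46.3827. B = V − Δ·S = 36.6802.
Self-financing check: at every node Δ·S+B equals the discounted successor values.

(0,0): Delta=0.0866 Bond=36.6802
(1,0): Delta=-1.8732 Bond=193.6474
(1,1): Delta=0.2241 Bond=24.6689
V0=46.3827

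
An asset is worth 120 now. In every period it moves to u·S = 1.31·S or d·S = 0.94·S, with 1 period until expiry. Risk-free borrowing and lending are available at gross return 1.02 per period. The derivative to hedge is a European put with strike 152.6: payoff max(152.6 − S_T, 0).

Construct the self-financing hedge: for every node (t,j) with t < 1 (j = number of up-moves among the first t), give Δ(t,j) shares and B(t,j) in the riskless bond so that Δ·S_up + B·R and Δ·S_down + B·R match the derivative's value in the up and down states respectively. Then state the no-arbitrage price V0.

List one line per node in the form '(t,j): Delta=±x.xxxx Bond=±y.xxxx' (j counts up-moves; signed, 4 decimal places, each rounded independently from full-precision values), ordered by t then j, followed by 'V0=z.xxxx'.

Risk-neutral probability p* = (R−d)/(u−d) = (1.02−0.94)/(1.31−0.94) = 0.2162.
Terminal values V(1,·): V(1,0)=39.8000, V(1,1)=0.0000
Node (0,0) S=120.0000: V=(p*·0.0000+(1−p*)·39.8000)/1.02=30.5829; Δ=(0.0000−39.8000)/(157.2000−112.8000)=-0.8964; B=V−Δ·S=138.1505
The time-0 hedge costs 30.5829, which is the no-arbitrage price.

(0,0): Delta=-0.8964 Bond=138.1505
V0=30.5829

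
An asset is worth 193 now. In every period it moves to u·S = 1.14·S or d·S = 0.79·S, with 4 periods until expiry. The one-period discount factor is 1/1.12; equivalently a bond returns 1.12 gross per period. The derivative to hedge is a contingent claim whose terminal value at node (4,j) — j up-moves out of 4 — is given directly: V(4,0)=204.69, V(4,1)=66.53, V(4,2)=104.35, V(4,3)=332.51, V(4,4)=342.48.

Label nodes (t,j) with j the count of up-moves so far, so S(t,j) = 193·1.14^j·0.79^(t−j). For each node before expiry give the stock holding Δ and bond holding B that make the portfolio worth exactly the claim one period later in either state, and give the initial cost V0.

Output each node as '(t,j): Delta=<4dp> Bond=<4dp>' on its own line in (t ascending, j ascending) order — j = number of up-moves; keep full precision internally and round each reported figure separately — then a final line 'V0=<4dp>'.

(0,0): Delta=0.4578 Bond=125.3138
(1,0): Delta=3.0841 Bond=-260.0797
(1,1): Delta=0.3475 Bond=164.6200
(2,0): Delta=0.5880 Bond=9.3730
(2,1): Delta=3.1890 Bond=-309.5112
(2,2): Delta=0.2282 Bond=214.3069
(3,0): Delta=-4.1484 Bond=461.1936
(3,1): Delta=0.7869 Bond=-16.8171
(3,2): Delta=3.2899 Bond=-366.6426
(3,3): Delta=0.0996 Bond=276.7913
V0=213.6782

The replicating-portfolio and risk-neutral prices coincide; use p* = (1.12−0.79)/(1.14−0.79) = 0.9429 for the latter.
At expiry t=4: V(4,0)=204.6900, V(4,1)=66.5300, V(4,2)=104.3500, V(4,3)=332.5100, V(4,4)=342.4800
(3,0): S=95.1565. Δ = (V_up−V_dn)/(S_up−S_dn) = (66.5300−204.6900)/(108.4784−75.1737) = -4.1484. V = [p*·66.5300 + (1−p*)·204.6900]/1.12 = 66.4508. B = V − Δ·S = 461.1936.
(3,1): S=137.3145. Δ = (V_up−V_dn)/(S_up−S_dn) = (104.3500−66.5300)/(156.5385−108.4784) = 0.7869. V = [p*·104.3500 + (1−p*)·66.5300]/1.12 = 91.2401. B = V − Δ·S = -16.8171.
(3,2): S=198.1500. Δ = (V_up−V_dn)/(S_up−S_dn) = (332.5100−104.3500)/(225.8910−156.5385) = 3.2899. V = [p*·332.5100 + (1−p*)·104.3500]/1.12 = 285.2431. B = V − Δ·S = -366.6426.
(3,3): S=285.9380. Δ = (V_up−V_dn)/(S_up−S_dn) = (342.4800−332.5100)/(325.9693−225.8910) = 0.0996. V = [p*·342.4800 + (1−p*)·332.5100]/1.12 = 305.2770. B = V − Δ·S = 276.7913.
(2,0): S=120.4513. Δ = (V_up−V_dn)/(S_up−S_dn) = (91.2401−66.4508)/(137.3145−95.1565) = 0.5880. V = [p*·91.2401 + (1−p*)·66.4508]/1.12 = 80.1996. B = V − Δ·S = 9.3730.
(2,1): S=173.8158. Δ = (V_up−V_dn)/(S_up−S_dn) = (285.2431−91.2401)/(198.1500−137.3145) = 3.1890. V = [p*·285.2431 + (1−p*)·91.2401]/1.12 = 244.7832. B = V − Δ·S = -309.5112.
(2,2): S=250.8228. Δ = (V_up−V_dn)/(S_up−S_dn) = (305.2770−285.2431)/(285.9380−198.1500) = 0.2282. V = [p*·305.2770 + (1−p*)·285.2431]/1.12 = 271.5466. B = V − Δ·S = 214.3069.
(1,0): S=152.4700. Δ = (V_up−V_dn)/(S_up−S_dn) = (244.7832−80.1996)/(173.8158−120.4513) = 3.0841. V = [p*·244.7832 + (1−p*)·80.1996]/1.12 = 210.1593. B = V − Δ·S = -260.0797.
(1,1): S=220.0200. Δ = (V_up−V_dn)/(S_up−S_dn) = (271.5466−244.7832)/(250.8228−173.8158) = 0.3475. V = [p*·271.5466 + (1−p*)·244.7832]/1.12 = 241.0869. B = V − Δ·S = 164.6200.
(0,0): S=193.0000. Δ = (V_up−V_dn)/(S_up−S_dn) = (241.0869−210.1593)/(220.0200−152.4700) = 0.4578. V = [p*·241.0869 + (1−p*)·210.1593]/1.12 = 213.6782. B = V − Δ·S = 125.3138.
Check: Δ(0,0)·S0 + B(0,0) = 213.6782 = V0.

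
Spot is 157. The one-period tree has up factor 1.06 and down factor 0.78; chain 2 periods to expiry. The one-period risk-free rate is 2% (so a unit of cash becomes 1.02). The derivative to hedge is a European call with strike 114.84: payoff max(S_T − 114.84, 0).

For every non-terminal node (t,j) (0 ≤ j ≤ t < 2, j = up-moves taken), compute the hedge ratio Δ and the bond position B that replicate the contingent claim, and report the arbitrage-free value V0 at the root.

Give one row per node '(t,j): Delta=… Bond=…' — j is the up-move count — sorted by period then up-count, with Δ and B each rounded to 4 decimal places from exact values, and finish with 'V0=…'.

The replicating-portfolio and risk-neutral prices coincide; use p* = (1.02−0.78)/(1.06−0.78) = 0.8571 for the latter.
Terminal values V(2,·): V(2,0)=0.0000, V(2,1)=14.9676, V(2,2)=61.5652
  t=1,j=0: stock 122.4600 → up 129.8076 (V=14.9676), down 95.5188 (V=0.0000). Price 12.5778; hedge Δ=0.4365, bond B=-40.8779.
  t=1,j=1: stock 166.4200 → up 176.4052 (V=61.5652), down 129.8076 (V=14.9676). Price 53.8318; hedge Δ=1.0000, bond B=-112.5882.
  t=0,j=0: stock 157.0000 → up 166.4200 (V=53.8318), down 122.4600 (V=12.5778). Price 46.9984; hedge Δ=0.9384, bond B=-100.3372.
Each (Δ,B) replicates both successor values, so the strategy is self-financing and V0 is arbitrage-free.

(0,0): Delta=0.9384 Bond=-100.3372
(1,0): Delta=0.4365 Bond=-40.8779
(1,1): Delta=1.0000 Bond=-112.5882
V0=46.9984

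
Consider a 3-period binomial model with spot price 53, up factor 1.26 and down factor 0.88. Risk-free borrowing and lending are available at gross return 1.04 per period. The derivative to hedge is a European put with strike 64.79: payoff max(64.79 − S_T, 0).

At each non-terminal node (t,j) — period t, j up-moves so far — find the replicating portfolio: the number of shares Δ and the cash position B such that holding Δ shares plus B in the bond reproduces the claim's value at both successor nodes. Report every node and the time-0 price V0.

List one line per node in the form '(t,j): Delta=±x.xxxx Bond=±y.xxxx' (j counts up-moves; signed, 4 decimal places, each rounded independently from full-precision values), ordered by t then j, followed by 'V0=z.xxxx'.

(0,0): Delta=-0.5326 Bond=38.0969
(1,0): Delta=-0.7886 Bond=51.5580
(1,1): Delta=-0.2868 Bond=23.2070
(2,0): Delta=-1.0000 Bond=62.2981
(2,1): Delta=-0.5855 Bond=41.6883
(2,2): Delta=0.0000 Bond=0.0000
V0=9.8677

Since d<R<u, set p* = (R−d)/(u−d) = 0.4211; price each node as the discounted p*-expectation of its children.
Terminal payoffs: V(3,0)=28.6720, V(3,1)=13.0756, V(3,2)=0.0000, V(3,3)=0.0000
Node (2,0) S=41.0432: V=(p*·13.0756+(1−p*)·28.6720)/1.04=21.2549; Δ=(13.0756−28.6720)/(51.7144−36.1180)=-1.0000; B=V−Δ·S=62.2981
Node (2,1) S=58.7664: V=(p*·0.0000+(1−p*)·13.0756)/1.04=7.2789; Δ=(0.0000−13.0756)/(74.0457−51.7144)=-0.5855; B=V−Δ·S=41.6883
Node (2,2) S=84.1428: V=(p*·0.0000+(1−p*)·0.0000)/1.04=0.0000; Δ=(0.0000−0.0000)/(106.0199−74.0457)=0.0000; B=V−Δ·S=0.0000
Node (1,0) S=46.6400: V=(p*·7.2789+(1−p*)·21.2549)/1.04=14.7791; Δ=(7.2789−21.2549)/(58.7664−41.0432)=-0.7886; B=V−Δ·S=51.5580
Node (1,1) S=66.7800: V=(p*·0.0000+(1−p*)·7.2789)/1.04=4.0520; Δ=(0.0000−7.2789)/(84.1428−58.7664)=-0.2868; B=V−Δ·S=23.2070
Node (0,0) S=53.0000: V=(p*·4.0520+(1−p*)·14.7791)/1.04=9.8677; Δ=(4.0520−14.7791)/(66.7800−46.6400)=-0.5326; B=V−Δ·S=38.0969
Root portfolio cost Δ·53+B reproduces V0=9.8677.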